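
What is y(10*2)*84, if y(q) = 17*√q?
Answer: 2856*√5 ≈ 6386.2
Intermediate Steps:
y(10*2)*84 = (17*√(10*2))*84 = (17*√20)*84 = (17*(2*√5))*84 = (34*√5)*84 = 2856*√5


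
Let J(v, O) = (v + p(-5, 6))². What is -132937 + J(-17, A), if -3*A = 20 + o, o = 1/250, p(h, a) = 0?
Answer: -132648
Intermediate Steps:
o = 1/250 ≈ 0.0040000
A = -1667/250 (A = -(20 + 1/250)/3 = -⅓*5001/250 = -1667/250 ≈ -6.6680)
J(v, O) = v² (J(v, O) = (v + 0)² = v²)
-132937 + J(-17, A) = -132937 + (-17)² = -132937 + 289 = -132648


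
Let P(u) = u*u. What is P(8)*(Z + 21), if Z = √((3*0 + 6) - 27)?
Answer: 1344 + 64*I*√21 ≈ 1344.0 + 293.28*I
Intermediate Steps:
P(u) = u²
Z = I*√21 (Z = √((0 + 6) - 27) = √(6 - 27) = √(-21) = I*√21 ≈ 4.5826*I)
P(8)*(Z + 21) = 8²*(I*√21 + 21) = 64*(21 + I*√21) = 1344 + 64*I*√21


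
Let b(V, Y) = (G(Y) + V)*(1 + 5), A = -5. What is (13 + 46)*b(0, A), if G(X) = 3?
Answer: 1062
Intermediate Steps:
b(V, Y) = 18 + 6*V (b(V, Y) = (3 + V)*(1 + 5) = (3 + V)*6 = 18 + 6*V)
(13 + 46)*b(0, A) = (13 + 46)*(18 + 6*0) = 59*(18 + 0) = 59*18 = 1062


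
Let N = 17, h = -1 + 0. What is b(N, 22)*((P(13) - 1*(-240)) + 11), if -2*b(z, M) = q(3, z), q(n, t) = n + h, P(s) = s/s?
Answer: -252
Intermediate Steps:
P(s) = 1
h = -1
q(n, t) = -1 + n (q(n, t) = n - 1 = -1 + n)
b(z, M) = -1 (b(z, M) = -(-1 + 3)/2 = -1/2*2 = -1)
b(N, 22)*((P(13) - 1*(-240)) + 11) = -((1 - 1*(-240)) + 11) = -((1 + 240) + 11) = -(241 + 11) = -1*252 = -252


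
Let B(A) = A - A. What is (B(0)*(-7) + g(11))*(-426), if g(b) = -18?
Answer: 7668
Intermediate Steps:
B(A) = 0
(B(0)*(-7) + g(11))*(-426) = (0*(-7) - 18)*(-426) = (0 - 18)*(-426) = -18*(-426) = 7668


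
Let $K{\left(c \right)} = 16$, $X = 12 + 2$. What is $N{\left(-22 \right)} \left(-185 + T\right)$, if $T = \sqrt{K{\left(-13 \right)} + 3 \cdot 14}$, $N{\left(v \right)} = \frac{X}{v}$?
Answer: $\frac{1295}{11} - \frac{7 \sqrt{58}}{11} \approx 112.88$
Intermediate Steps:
$X = 14$
$N{\left(v \right)} = \frac{14}{v}$
$T = \sqrt{58}$ ($T = \sqrt{16 + 3 \cdot 14} = \sqrt{16 + 42} = \sqrt{58} \approx 7.6158$)
$N{\left(-22 \right)} \left(-185 + T\right) = \frac{14}{-22} \left(-185 + \sqrt{58}\right) = 14 \left(- \frac{1}{22}\right) \left(-185 + \sqrt{58}\right) = - \frac{7 \left(-185 + \sqrt{58}\right)}{11} = \frac{1295}{11} - \frac{7 \sqrt{58}}{11}$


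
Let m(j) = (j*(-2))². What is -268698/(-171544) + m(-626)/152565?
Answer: 154944908273/13085805180 ≈ 11.841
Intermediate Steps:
m(j) = 4*j² (m(j) = (-2*j)² = 4*j²)
-268698/(-171544) + m(-626)/152565 = -268698/(-171544) + (4*(-626)²)/152565 = -268698*(-1/171544) + (4*391876)*(1/152565) = 134349/85772 + 1567504*(1/152565) = 134349/85772 + 1567504/152565 = 154944908273/13085805180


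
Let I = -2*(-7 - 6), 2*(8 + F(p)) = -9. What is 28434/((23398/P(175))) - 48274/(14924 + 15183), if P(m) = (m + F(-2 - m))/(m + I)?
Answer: -29307459759/47197720262 ≈ -0.62095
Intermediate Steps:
F(p) = -25/2 (F(p) = -8 + (½)*(-9) = -8 - 9/2 = -25/2)
I = 26 (I = -2*(-13) = 26)
P(m) = (-25/2 + m)/(26 + m) (P(m) = (m - 25/2)/(m + 26) = (-25/2 + m)/(26 + m))
28434/((23398/P(175))) - 48274/(14924 + 15183) = 28434/((23398/(((-25/2 + 175)/(26 + 175))))) - 48274/(14924 + 15183) = 28434/((23398/(((325/2)/201)))) - 48274/30107 = 28434/((23398/(((1/201)*(325/2))))) - 48274*1/30107 = 28434/((23398/(325/402))) - 48274/30107 = 28434/((23398*(402/325))) - 48274/30107 = 28434/(9405996/325) - 48274/30107 = 28434*(325/9405996) - 48274/30107 = 1540175/1567666 - 48274/30107 = -29307459759/47197720262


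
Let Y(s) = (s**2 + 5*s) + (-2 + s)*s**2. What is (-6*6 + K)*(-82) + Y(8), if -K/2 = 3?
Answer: 3932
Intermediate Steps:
K = -6 (K = -2*3 = -6)
Y(s) = s**2 + 5*s + s**2*(-2 + s) (Y(s) = (s**2 + 5*s) + s**2*(-2 + s) = s**2 + 5*s + s**2*(-2 + s))
(-6*6 + K)*(-82) + Y(8) = (-6*6 - 6)*(-82) + 8*(5 + 8**2 - 1*8) = (-36 - 6)*(-82) + 8*(5 + 64 - 8) = -42*(-82) + 8*61 = 3444 + 488 = 3932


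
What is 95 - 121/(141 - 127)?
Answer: 1209/14 ≈ 86.357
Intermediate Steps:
95 - 121/(141 - 127) = 95 - 121/14 = 1209/14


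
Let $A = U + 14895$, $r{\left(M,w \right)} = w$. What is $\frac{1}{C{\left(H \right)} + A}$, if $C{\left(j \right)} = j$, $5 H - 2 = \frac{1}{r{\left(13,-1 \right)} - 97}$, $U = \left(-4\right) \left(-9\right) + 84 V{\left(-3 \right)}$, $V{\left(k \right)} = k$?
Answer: $\frac{98}{1438581} \approx 6.8123 \cdot 10^{-5}$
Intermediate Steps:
$U = -216$ ($U = \left(-4\right) \left(-9\right) + 84 \left(-3\right) = 36 - 252 = -216$)
$A = 14679$ ($A = -216 + 14895 = 14679$)
$H = \frac{39}{98}$ ($H = \frac{2}{5} + \frac{1}{5 \left(-1 - 97\right)} = \frac{2}{5} + \frac{1}{5 \left(-98\right)} = \frac{2}{5} + \frac{1}{5} \left(- \frac{1}{98}\right) = \frac{2}{5} - \frac{1}{490} = \frac{39}{98} \approx 0.39796$)
$\frac{1}{C{\left(H \right)} + A} = \frac{1}{\frac{39}{98} + 14679} = \frac{1}{\frac{1438581}{98}} = \frac{98}{1438581}$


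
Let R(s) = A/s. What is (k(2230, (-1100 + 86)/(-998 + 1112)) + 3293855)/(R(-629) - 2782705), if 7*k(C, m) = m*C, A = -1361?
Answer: -275316976505/232792571172 ≈ -1.1827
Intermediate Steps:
R(s) = -1361/s
k(C, m) = C*m/7 (k(C, m) = (m*C)/7 = (C*m)/7 = C*m/7)
(k(2230, (-1100 + 86)/(-998 + 1112)) + 3293855)/(R(-629) - 2782705) = ((1/7)*2230*((-1100 + 86)/(-998 + 1112)) + 3293855)/(-1361/(-629) - 2782705) = ((1/7)*2230*(-1014/114) + 3293855)/(-1361*(-1/629) - 2782705) = ((1/7)*2230*(-1014*1/114) + 3293855)/(1361/629 - 2782705) = ((1/7)*2230*(-169/19) + 3293855)/(-1750320084/629) = (-376870/133 + 3293855)*(-629/1750320084) = (437705845/133)*(-629/1750320084) = -275316976505/232792571172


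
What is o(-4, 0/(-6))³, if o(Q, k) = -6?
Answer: -216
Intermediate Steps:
o(-4, 0/(-6))³ = (-6)³ = -216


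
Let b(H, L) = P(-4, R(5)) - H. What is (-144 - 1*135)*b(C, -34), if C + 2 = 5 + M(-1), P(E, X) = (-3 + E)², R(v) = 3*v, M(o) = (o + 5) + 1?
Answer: -11439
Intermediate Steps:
M(o) = 6 + o (M(o) = (5 + o) + 1 = 6 + o)
C = 8 (C = -2 + (5 + (6 - 1)) = -2 + (5 + 5) = -2 + 10 = 8)
b(H, L) = 49 - H (b(H, L) = (-3 - 4)² - H = (-7)² - H = 49 - H)
(-144 - 1*135)*b(C, -34) = (-144 - 1*135)*(49 - 1*8) = (-144 - 135)*(49 - 8) = -279*41 = -11439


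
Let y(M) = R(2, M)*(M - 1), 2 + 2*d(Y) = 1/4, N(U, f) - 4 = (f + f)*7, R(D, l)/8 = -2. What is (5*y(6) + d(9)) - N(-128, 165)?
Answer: -21719/8 ≈ -2714.9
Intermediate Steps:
R(D, l) = -16 (R(D, l) = 8*(-2) = -16)
N(U, f) = 4 + 14*f (N(U, f) = 4 + (f + f)*7 = 4 + (2*f)*7 = 4 + 14*f)
d(Y) = -7/8 (d(Y) = -1 + (½)/4 = -1 + (½)*(¼) = -1 + ⅛ = -7/8)
y(M) = 16 - 16*M (y(M) = -16*(M - 1) = -16*(-1 + M) = 16 - 16*M)
(5*y(6) + d(9)) - N(-128, 165) = (5*(16 - 16*6) - 7/8) - (4 + 14*165) = (5*(16 - 96) - 7/8) - (4 + 2310) = (5*(-80) - 7/8) - 1*2314 = (-400 - 7/8) - 2314 = -3207/8 - 2314 = -21719/8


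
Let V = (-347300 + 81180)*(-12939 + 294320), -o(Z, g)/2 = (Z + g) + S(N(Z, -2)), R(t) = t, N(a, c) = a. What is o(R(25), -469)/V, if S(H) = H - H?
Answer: -111/9360138965 ≈ -1.1859e-8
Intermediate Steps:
S(H) = 0
o(Z, g) = -2*Z - 2*g (o(Z, g) = -2*((Z + g) + 0) = -2*(Z + g) = -2*Z - 2*g)
V = -74881111720 (V = -266120*281381 = -74881111720)
o(R(25), -469)/V = (-2*25 - 2*(-469))/(-74881111720) = (-50 + 938)*(-1/74881111720) = 888*(-1/74881111720) = -111/9360138965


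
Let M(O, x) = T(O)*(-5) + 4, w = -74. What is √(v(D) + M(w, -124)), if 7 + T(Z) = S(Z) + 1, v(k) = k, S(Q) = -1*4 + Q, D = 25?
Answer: √449 ≈ 21.190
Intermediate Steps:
S(Q) = -4 + Q
T(Z) = -10 + Z (T(Z) = -7 + ((-4 + Z) + 1) = -7 + (-3 + Z) = -10 + Z)
M(O, x) = 54 - 5*O (M(O, x) = (-10 + O)*(-5) + 4 = (50 - 5*O) + 4 = 54 - 5*O)
√(v(D) + M(w, -124)) = √(25 + (54 - 5*(-74))) = √(25 + (54 + 370)) = √(25 + 424) = √449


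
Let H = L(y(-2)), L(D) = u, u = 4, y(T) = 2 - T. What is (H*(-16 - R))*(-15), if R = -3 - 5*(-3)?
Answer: 1680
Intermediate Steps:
R = 12 (R = -3 + 15 = 12)
L(D) = 4
H = 4
(H*(-16 - R))*(-15) = (4*(-16 - 1*12))*(-15) = (4*(-16 - 12))*(-15) = (4*(-28))*(-15) = -112*(-15) = 1680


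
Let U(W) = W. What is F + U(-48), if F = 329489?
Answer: 329441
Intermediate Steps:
F + U(-48) = 329489 - 48 = 329441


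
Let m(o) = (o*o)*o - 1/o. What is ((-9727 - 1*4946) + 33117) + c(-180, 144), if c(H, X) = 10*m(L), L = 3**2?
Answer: 231596/9 ≈ 25733.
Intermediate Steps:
L = 9
m(o) = o**3 - 1/o (m(o) = o**2*o - 1/o = o**3 - 1/o)
c(H, X) = 65600/9 (c(H, X) = 10*((-1 + 9**4)/9) = 10*((-1 + 6561)/9) = 10*((1/9)*6560) = 10*(6560/9) = 65600/9)
((-9727 - 1*4946) + 33117) + c(-180, 144) = ((-9727 - 1*4946) + 33117) + 65600/9 = ((-9727 - 4946) + 33117) + 65600/9 = (-14673 + 33117) + 65600/9 = 18444 + 65600/9 = 231596/9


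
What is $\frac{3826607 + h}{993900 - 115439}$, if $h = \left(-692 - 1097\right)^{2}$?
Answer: $\frac{7027128}{878461} \approx 7.9994$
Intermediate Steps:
$h = 3200521$ ($h = \left(-1789\right)^{2} = 3200521$)
$\frac{3826607 + h}{993900 - 115439} = \frac{3826607 + 3200521}{993900 - 115439} = \frac{7027128}{878461}$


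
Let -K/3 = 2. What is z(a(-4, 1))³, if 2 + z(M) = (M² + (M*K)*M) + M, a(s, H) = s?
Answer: -636056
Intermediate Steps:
K = -6 (K = -3*2 = -6)
z(M) = -2 + M - 5*M² (z(M) = -2 + ((M² + (M*(-6))*M) + M) = -2 + ((M² + (-6*M)*M) + M) = -2 + ((M² - 6*M²) + M) = -2 + (-5*M² + M) = -2 + (M - 5*M²) = -2 + M - 5*M²)
z(a(-4, 1))³ = (-2 - 4 - 5*(-4)²)³ = (-2 - 4 - 5*16)³ = (-2 - 4 - 80)³ = (-86)³ = -636056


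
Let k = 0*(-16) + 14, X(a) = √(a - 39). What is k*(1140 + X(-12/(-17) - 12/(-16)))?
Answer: 15960 + 7*I*√43401/17 ≈ 15960.0 + 85.783*I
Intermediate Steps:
X(a) = √(-39 + a)
k = 14 (k = 0 + 14 = 14)
k*(1140 + X(-12/(-17) - 12/(-16))) = 14*(1140 + √(-39 + (-12/(-17) - 12/(-16)))) = 14*(1140 + √(-39 + (-12*(-1/17) - 12*(-1/16)))) = 14*(1140 + √(-39 + (12/17 + ¾))) = 14*(1140 + √(-39 + 99/68)) = 14*(1140 + √(-2553/68)) = 14*(1140 + I*√43401/34) = 15960 + 7*I*√43401/17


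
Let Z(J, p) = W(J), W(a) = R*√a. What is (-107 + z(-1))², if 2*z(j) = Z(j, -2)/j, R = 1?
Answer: (214 + I)²/4 ≈ 11449.0 + 107.0*I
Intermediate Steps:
W(a) = √a (W(a) = 1*√a = √a)
Z(J, p) = √J
z(j) = 1/(2*√j) (z(j) = (√j/j)/2 = 1/(2*√j))
(-107 + z(-1))² = (-107 + 1/(2*√(-1)))² = (-107 + (-I)/2)² = (-107 - I/2)²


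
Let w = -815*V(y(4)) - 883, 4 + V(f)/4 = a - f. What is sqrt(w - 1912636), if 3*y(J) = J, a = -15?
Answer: I*sqrt(16625091)/3 ≈ 1359.1*I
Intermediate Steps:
y(J) = J/3
V(f) = -76 - 4*f (V(f) = -16 + 4*(-15 - f) = -16 + (-60 - 4*f) = -76 - 4*f)
w = 196211/3 (w = -815*(-76 - 4*4/3) - 883 = -815*(-76 - 16/3) - 883 = -815*(-244/3) - 883 = 198860/3 - 883 = 196211/3 ≈ 65404.)
sqrt(w - 1912636) = sqrt(196211/3 - 1912636) = sqrt(-5541697/3) = I*sqrt(16625091)/3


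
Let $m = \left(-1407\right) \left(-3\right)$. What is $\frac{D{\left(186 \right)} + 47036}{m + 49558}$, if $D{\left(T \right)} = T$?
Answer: $\frac{47222}{53779} \approx 0.87807$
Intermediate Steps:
$m = 4221$
$\frac{D{\left(186 \right)} + 47036}{m + 49558} = \frac{186 + 47036}{4221 + 49558} = \frac{47222}{53779}$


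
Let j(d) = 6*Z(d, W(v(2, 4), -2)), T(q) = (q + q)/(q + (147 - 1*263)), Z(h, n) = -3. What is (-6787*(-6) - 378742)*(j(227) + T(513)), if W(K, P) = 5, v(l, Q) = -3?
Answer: 2068682400/397 ≈ 5.2108e+6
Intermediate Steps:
T(q) = 2*q/(-116 + q) (T(q) = (2*q)/(q + (147 - 263)) = (2*q)/(q - 116) = (2*q)/(-116 + q) = 2*q/(-116 + q))
j(d) = -18 (j(d) = 6*(-3) = -18)
(-6787*(-6) - 378742)*(j(227) + T(513)) = (-6787*(-6) - 378742)*(-18 + 2*513/(-116 + 513)) = (40722 - 378742)*(-18 + 2*513/397) = -338020*(-18 + 2*513*(1/397)) = -338020*(-18 + 1026/397) = -338020*(-6120/397) = 2068682400/397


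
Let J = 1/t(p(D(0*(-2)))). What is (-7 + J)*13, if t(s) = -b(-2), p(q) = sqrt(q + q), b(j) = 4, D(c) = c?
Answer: -377/4 ≈ -94.250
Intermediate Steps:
p(q) = sqrt(2)*sqrt(q) (p(q) = sqrt(2*q) = sqrt(2)*sqrt(q))
t(s) = -4 (t(s) = -1*4 = -4)
J = -1/4 (J = 1/(-4) = -1/4 ≈ -0.25000)
(-7 + J)*13 = (-7 - 1/4)*13 = -29/4*13 = -377/4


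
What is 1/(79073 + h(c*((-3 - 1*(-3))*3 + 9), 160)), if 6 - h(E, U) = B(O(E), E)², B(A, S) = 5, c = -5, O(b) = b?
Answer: 1/79054 ≈ 1.2650e-5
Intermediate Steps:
h(E, U) = -19 (h(E, U) = 6 - 1*5² = 6 - 1*25 = 6 - 25 = -19)
1/(79073 + h(c*((-3 - 1*(-3))*3 + 9), 160)) = 1/(79073 - 19) = 1/79054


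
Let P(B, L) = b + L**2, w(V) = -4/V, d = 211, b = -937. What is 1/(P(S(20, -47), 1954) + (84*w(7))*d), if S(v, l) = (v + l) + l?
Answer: 1/3807051 ≈ 2.6267e-7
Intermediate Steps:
S(v, l) = v + 2*l (S(v, l) = (l + v) + l = v + 2*l)
P(B, L) = -937 + L**2
1/(P(S(20, -47), 1954) + (84*w(7))*d) = 1/((-937 + 1954**2) + (84*(-4/7))*211) = 1/((-937 + 3818116) + (84*(-4*1/7))*211) = 1/(3817179 + (84*(-4/7))*211) = 1/(3817179 - 48*211) = 1/(3817179 - 10128) = 1/3807051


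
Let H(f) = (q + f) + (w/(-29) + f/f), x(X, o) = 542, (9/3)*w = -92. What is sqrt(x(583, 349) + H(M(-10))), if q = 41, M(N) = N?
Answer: sqrt(4352610)/87 ≈ 23.980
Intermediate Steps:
w = -92/3 (w = (1/3)*(-92) = -92/3 ≈ -30.667)
H(f) = 3746/87 + f (H(f) = (41 + f) + (-92/3/(-29) + f/f) = (41 + f) + (-92/3*(-1/29) + 1) = (41 + f) + (92/87 + 1) = (41 + f) + 179/87 = 3746/87 + f)
sqrt(x(583, 349) + H(M(-10))) = sqrt(542 + (3746/87 - 10)) = sqrt(542 + 2876/87) = sqrt(50030/87) = sqrt(4352610)/87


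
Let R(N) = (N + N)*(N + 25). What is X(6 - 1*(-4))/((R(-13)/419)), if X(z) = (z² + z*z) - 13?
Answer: -78353/312 ≈ -251.13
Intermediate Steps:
R(N) = 2*N*(25 + N) (R(N) = (2*N)*(25 + N) = 2*N*(25 + N))
X(z) = -13 + 2*z² (X(z) = (z² + z²) - 13 = 2*z² - 13 = -13 + 2*z²)
X(6 - 1*(-4))/((R(-13)/419)) = (-13 + 2*(6 - 1*(-4))²)/(((2*(-13)*(25 - 13))/419)) = (-13 + 2*(6 + 4)²)/(((2*(-13)*12)*(1/419))) = (-13 + 2*10²)/((-312*1/419)) = (-13 + 2*100)/(-312/419) = (-13 + 200)*(-419/312) = 187*(-419/312) = -78353/312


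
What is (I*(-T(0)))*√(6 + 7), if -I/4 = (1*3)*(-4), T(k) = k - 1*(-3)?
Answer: -144*√13 ≈ -519.20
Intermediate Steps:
T(k) = 3 + k (T(k) = k + 3 = 3 + k)
I = 48 (I = -4*1*3*(-4) = -12*(-4) = -4*(-12) = 48)
(I*(-T(0)))*√(6 + 7) = (48*(-(3 + 0)))*√(6 + 7) = (48*(-1*3))*√13 = (48*(-3))*√13 = -144*√13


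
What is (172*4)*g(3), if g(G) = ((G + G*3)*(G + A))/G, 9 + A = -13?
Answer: -52288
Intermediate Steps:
A = -22 (A = -9 - 13 = -22)
g(G) = -88 + 4*G (g(G) = ((G + G*3)*(G - 22))/G = ((G + 3*G)*(-22 + G))/G = ((4*G)*(-22 + G))/G = (4*G*(-22 + G))/G = -88 + 4*G)
(172*4)*g(3) = (172*4)*(-88 + 4*3) = 688*(-88 + 12) = 688*(-76) = -52288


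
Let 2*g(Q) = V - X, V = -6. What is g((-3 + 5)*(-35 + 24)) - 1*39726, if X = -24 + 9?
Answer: -79443/2 ≈ -39722.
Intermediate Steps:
X = -15
g(Q) = 9/2 (g(Q) = (-6 - 1*(-15))/2 = (-6 + 15)/2 = (½)*9 = 9/2)
g((-3 + 5)*(-35 + 24)) - 1*39726 = 9/2 - 1*39726 = 9/2 - 39726 = -79443/2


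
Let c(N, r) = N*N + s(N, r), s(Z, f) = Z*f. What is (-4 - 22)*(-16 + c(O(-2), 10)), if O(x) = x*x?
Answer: -1040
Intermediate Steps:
O(x) = x**2
c(N, r) = N**2 + N*r (c(N, r) = N*N + N*r = N**2 + N*r)
(-4 - 22)*(-16 + c(O(-2), 10)) = (-4 - 22)*(-16 + (-2)**2*((-2)**2 + 10)) = -26*(-16 + 4*(4 + 10)) = -26*(-16 + 4*14) = -26*(-16 + 56) = -26*40 = -1040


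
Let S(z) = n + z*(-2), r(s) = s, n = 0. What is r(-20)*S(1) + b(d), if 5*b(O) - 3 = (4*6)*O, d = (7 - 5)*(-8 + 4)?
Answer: 11/5 ≈ 2.2000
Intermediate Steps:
S(z) = -2*z (S(z) = 0 + z*(-2) = 0 - 2*z = -2*z)
d = -8 (d = 2*(-4) = -8)
b(O) = ⅗ + 24*O/5 (b(O) = ⅗ + ((4*6)*O)/5 = ⅗ + (24*O)/5 = ⅗ + 24*O/5)
r(-20)*S(1) + b(d) = -(-40) + (⅗ + (24/5)*(-8)) = -20*(-2) + (⅗ - 192/5) = 40 - 189/5 = 11/5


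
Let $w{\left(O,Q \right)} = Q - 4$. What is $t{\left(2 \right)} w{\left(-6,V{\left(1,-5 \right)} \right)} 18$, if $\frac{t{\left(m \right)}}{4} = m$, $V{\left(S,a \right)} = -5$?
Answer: $-1296$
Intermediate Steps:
$w{\left(O,Q \right)} = -4 + Q$ ($w{\left(O,Q \right)} = Q - 4 = -4 + Q$)
$t{\left(m \right)} = 4 m$
$t{\left(2 \right)} w{\left(-6,V{\left(1,-5 \right)} \right)} 18 = 4 \cdot 2 \left(-4 - 5\right) 18 = 8 \left(-9\right) 18 = \left(-72\right) 18 = -1296$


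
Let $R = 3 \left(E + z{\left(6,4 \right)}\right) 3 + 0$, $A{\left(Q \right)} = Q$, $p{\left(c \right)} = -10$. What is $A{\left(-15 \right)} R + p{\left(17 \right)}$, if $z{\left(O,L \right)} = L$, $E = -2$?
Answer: $-280$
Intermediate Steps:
$R = 18$ ($R = 3 \left(-2 + 4\right) 3 + 0 = 3 \cdot 2 \cdot 3 + 0 = 3 \cdot 6 + 0 = 18 + 0 = 18$)
$A{\left(-15 \right)} R + p{\left(17 \right)} = \left(-15\right) 18 - 10 = -270 - 10 = -280$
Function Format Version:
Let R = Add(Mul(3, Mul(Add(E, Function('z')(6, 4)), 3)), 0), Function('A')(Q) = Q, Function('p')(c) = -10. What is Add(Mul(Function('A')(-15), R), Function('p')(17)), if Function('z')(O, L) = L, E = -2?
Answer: -280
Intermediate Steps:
R = 18 (R = Add(Mul(3, Mul(Add(-2, 4), 3)), 0) = Add(Mul(3, Mul(2, 3)), 0) = Add(Mul(3, 6), 0) = Add(18, 0) = 18)
Add(Mul(Function('A')(-15), R), Function('p')(17)) = Add(Mul(-15, 18), -10) = Add(-270, -10) = -280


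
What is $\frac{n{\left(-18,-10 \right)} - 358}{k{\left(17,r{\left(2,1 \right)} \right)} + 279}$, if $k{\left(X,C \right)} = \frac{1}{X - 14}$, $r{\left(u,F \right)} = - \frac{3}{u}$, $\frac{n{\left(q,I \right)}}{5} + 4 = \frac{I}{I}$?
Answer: $- \frac{1119}{838} \approx -1.3353$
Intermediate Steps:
$n{\left(q,I \right)} = -15$ ($n{\left(q,I \right)} = -20 + 5 \frac{I}{I} = -20 + 5 \cdot 1 = -20 + 5 = -15$)
$k{\left(X,C \right)} = \frac{1}{-14 + X}$
$\frac{n{\left(-18,-10 \right)} - 358}{k{\left(17,r{\left(2,1 \right)} \right)} + 279} = \frac{-15 - 358}{\frac{1}{-14 + 17} + 279} = - \frac{373}{\frac{1}{3} + 279} = - \frac{373}{\frac{838}{3}} = \left(-373\right) \frac{3}{838} = - \frac{1119}{838}$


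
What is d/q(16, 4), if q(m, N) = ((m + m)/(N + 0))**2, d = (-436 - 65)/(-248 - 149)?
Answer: 501/25408 ≈ 0.019718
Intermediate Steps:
d = 501/397 (d = -501/(-397) = -501*(-1/397) = 501/397 ≈ 1.2620)
q(m, N) = 4*m**2/N**2 (q(m, N) = ((2*m)/N)**2 = (2*m/N)**2 = 4*m**2/N**2)
d/q(16, 4) = 501/(397*((4*16**2/4**2))) = 501/(397*((4*(1/16)*256))) = (501/397)/64 = (501/397)*(1/64) = 501/25408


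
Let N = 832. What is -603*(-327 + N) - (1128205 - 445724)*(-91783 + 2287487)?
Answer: -1498526566139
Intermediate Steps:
-603*(-327 + N) - (1128205 - 445724)*(-91783 + 2287487) = -603*(-327 + 832) - (1128205 - 445724)*(-91783 + 2287487) = -603*505 - 682481*2195704 = -304515 - 1*1498526261624 = -304515 - 1498526261624 = -1498526566139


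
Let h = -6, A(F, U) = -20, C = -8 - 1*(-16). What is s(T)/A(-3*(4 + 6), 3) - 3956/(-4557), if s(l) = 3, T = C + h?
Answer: 65449/91140 ≈ 0.71811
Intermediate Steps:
C = 8 (C = -8 + 16 = 8)
T = 2 (T = 8 - 6 = 2)
s(T)/A(-3*(4 + 6), 3) - 3956/(-4557) = 3/(-20) - 3956/(-4557) = 3*(-1/20) - 3956*(-1/4557) = -3/20 + 3956/4557 = 65449/91140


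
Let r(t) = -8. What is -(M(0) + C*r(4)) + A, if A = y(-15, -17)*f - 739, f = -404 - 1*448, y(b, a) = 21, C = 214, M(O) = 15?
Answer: -16934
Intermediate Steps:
f = -852 (f = -404 - 448 = -852)
A = -18631 (A = 21*(-852) - 739 = -17892 - 739 = -18631)
-(M(0) + C*r(4)) + A = -(15 + 214*(-8)) - 18631 = -(15 - 1712) - 18631 = -1*(-1697) - 18631 = 1697 - 18631 = -16934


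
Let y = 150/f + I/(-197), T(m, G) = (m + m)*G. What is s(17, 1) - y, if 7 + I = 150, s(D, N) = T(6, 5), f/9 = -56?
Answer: 1009817/16548 ≈ 61.023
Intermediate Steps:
f = -504 (f = 9*(-56) = -504)
T(m, G) = 2*G*m (T(m, G) = (2*m)*G = 2*G*m)
s(D, N) = 60 (s(D, N) = 2*5*6 = 60)
I = 143 (I = -7 + 150 = 143)
y = -16937/16548 (y = 150/(-504) + 143/(-197) = 150*(-1/504) + 143*(-1/197) = -25/84 - 143/197 = -16937/16548 ≈ -1.0235)
s(17, 1) - y = 60 - 1*(-16937/16548) = 60 + 16937/16548 = 1009817/16548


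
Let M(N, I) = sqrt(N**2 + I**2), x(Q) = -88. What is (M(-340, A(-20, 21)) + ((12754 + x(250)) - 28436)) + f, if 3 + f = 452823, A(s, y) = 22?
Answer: 437050 + 2*sqrt(29021) ≈ 4.3739e+5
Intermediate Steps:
f = 452820 (f = -3 + 452823 = 452820)
M(N, I) = sqrt(I**2 + N**2)
(M(-340, A(-20, 21)) + ((12754 + x(250)) - 28436)) + f = (sqrt(22**2 + (-340)**2) + ((12754 - 88) - 28436)) + 452820 = (sqrt(484 + 115600) + (12666 - 28436)) + 452820 = (sqrt(116084) - 15770) + 452820 = (2*sqrt(29021) - 15770) + 452820 = (-15770 + 2*sqrt(29021)) + 452820 = 437050 + 2*sqrt(29021)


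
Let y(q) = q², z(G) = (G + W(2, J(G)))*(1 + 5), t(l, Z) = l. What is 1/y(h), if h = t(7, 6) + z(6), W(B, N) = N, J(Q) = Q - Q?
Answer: 1/1849 ≈ 0.00054083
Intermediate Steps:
J(Q) = 0
z(G) = 6*G (z(G) = (G + 0)*(1 + 5) = G*6 = 6*G)
h = 43 (h = 7 + 6*6 = 7 + 36 = 43)
1/y(h) = 1/(43²) = 1/1849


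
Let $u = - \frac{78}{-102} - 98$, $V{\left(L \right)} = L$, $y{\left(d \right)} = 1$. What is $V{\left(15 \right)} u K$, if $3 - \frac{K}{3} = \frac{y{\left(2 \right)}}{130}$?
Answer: $- \frac{5787153}{442} \approx -13093.0$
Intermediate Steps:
$K = \frac{1167}{130}$ ($K = 9 - 3 \cdot 1 \cdot \frac{1}{130} = 9 - \frac{3}{130} = \frac{1167}{130} \approx 8.9769$)
$u = - \frac{1653}{17}$ ($u = \left(-78\right) \left(- \frac{1}{102}\right) - 98 = \frac{13}{17} - 98 = - \frac{1653}{17} \approx -97.235$)
$V{\left(15 \right)} u K = 15 \left(- \frac{1653}{17}\right) \frac{1167}{130} = \left(- \frac{24795}{17}\right) \frac{1167}{130} = - \frac{5787153}{442}$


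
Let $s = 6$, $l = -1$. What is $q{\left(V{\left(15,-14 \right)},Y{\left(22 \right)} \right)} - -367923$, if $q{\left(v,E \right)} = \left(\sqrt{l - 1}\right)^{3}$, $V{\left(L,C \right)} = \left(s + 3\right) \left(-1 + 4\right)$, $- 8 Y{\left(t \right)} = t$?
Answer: $367923 - 2 i \sqrt{2} \approx 3.6792 \cdot 10^{5} - 2.8284 i$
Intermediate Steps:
$Y{\left(t \right)} = - \frac{t}{8}$
$V{\left(L,C \right)} = 27$ ($V{\left(L,C \right)} = \left(6 + 3\right) \left(-1 + 4\right) = 9 \cdot 3 = 27$)
$q{\left(v,E \right)} = - 2 i \sqrt{2}$ ($q{\left(v,E \right)} = \left(\sqrt{-1 - 1}\right)^{3} = \left(\sqrt{-2}\right)^{3} = \left(i \sqrt{2}\right)^{3} = - 2 i \sqrt{2}$)
$q{\left(V{\left(15,-14 \right)},Y{\left(22 \right)} \right)} - -367923 = - 2 i \sqrt{2} - -367923 = - 2 i \sqrt{2} + 367923 = 367923 - 2 i \sqrt{2}$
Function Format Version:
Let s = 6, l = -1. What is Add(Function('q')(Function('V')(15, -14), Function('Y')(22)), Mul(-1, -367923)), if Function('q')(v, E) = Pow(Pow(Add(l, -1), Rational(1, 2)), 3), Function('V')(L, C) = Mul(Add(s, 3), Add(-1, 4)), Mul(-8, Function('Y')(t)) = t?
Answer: Add(367923, Mul(-2, I, Pow(2, Rational(1, 2)))) ≈ Add(3.6792e+5, Mul(-2.8284, I))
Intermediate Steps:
Function('Y')(t) = Mul(Rational(-1, 8), t)
Function('V')(L, C) = 27 (Function('V')(L, C) = Mul(Add(6, 3), Add(-1, 4)) = Mul(9, 3) = 27)
Function('q')(v, E) = Mul(-2, I, Pow(2, Rational(1, 2))) (Function('q')(v, E) = Pow(Pow(Add(-1, -1), Rational(1, 2)), 3) = Pow(Pow(-2, Rational(1, 2)), 3) = Pow(Mul(I, Pow(2, Rational(1, 2))), 3) = Mul(-2, I, Pow(2, Rational(1, 2))))
Add(Function('q')(Function('V')(15, -14), Function('Y')(22)), Mul(-1, -367923)) = Add(Mul(-2, I, Pow(2, Rational(1, 2))), Mul(-1, -367923)) = Add(Mul(-2, I, Pow(2, Rational(1, 2))), 367923) = Add(367923, Mul(-2, I, Pow(2, Rational(1, 2))))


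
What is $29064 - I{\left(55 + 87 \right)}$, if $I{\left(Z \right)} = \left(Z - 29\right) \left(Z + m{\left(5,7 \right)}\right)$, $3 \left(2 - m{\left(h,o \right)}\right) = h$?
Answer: $\frac{38941}{3} \approx 12980.0$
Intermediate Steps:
$m{\left(h,o \right)} = 2 - \frac{h}{3}$
$I{\left(Z \right)} = \left(-29 + Z\right) \left(\frac{1}{3} + Z\right)$ ($I{\left(Z \right)} = \left(Z - 29\right) \left(Z + \left(2 - \frac{5}{3}\right)\right) = \left(-29 + Z\right) \left(Z + \left(2 - \frac{5}{3}\right)\right) = \left(-29 + Z\right) \left(Z + \frac{1}{3}\right) = \left(-29 + Z\right) \left(\frac{1}{3} + Z\right)$)
$29064 - I{\left(55 + 87 \right)} = 29064 - \left(- \frac{29}{3} + \left(55 + 87\right)^{2} - \frac{86 \left(55 + 87\right)}{3}\right) = 29064 - \left(- \frac{29}{3} + 142^{2} - \frac{12212}{3}\right) = 29064 - \left(- \frac{29}{3} + 20164 - \frac{12212}{3}\right) = 29064 - \frac{48251}{3} = \frac{38941}{3}$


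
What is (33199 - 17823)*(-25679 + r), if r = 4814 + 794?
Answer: -308611696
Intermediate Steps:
r = 5608
(33199 - 17823)*(-25679 + r) = (33199 - 17823)*(-25679 + 5608) = 15376*(-20071) = -308611696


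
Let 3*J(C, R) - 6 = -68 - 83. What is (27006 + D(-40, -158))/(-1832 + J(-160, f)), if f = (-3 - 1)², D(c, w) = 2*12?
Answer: -81090/5641 ≈ -14.375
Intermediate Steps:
D(c, w) = 24
f = 16 (f = (-4)² = 16)
J(C, R) = -145/3 (J(C, R) = 2 + (-68 - 83)/3 = 2 + (⅓)*(-151) = 2 - 151/3 = -145/3)
(27006 + D(-40, -158))/(-1832 + J(-160, f)) = (27006 + 24)/(-1832 - 145/3) = 27030/(-5641/3) = 27030*(-3/5641) = -81090/5641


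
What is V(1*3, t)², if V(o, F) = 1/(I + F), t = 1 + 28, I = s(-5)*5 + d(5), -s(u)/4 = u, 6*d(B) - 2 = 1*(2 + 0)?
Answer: 9/151321 ≈ 5.9476e-5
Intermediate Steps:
d(B) = ⅔ (d(B) = ⅓ + (1*(2 + 0))/6 = ⅓ + (1*2)/6 = ⅓ + (⅙)*2 = ⅓ + ⅓ = ⅔)
s(u) = -4*u
I = 302/3 (I = -4*(-5)*5 + ⅔ = 20*5 + ⅔ = 100 + ⅔ = 302/3 ≈ 100.67)
t = 29
V(o, F) = 1/(302/3 + F)
V(1*3, t)² = (3/(302 + 3*29))² = (3/(302 + 87))² = (3/389)² = 9/151321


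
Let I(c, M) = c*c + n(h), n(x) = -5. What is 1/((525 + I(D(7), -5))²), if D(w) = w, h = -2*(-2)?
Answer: 1/323761 ≈ 3.0887e-6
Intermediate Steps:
h = 4
I(c, M) = -5 + c² (I(c, M) = c*c - 5 = c² - 5 = -5 + c²)
1/((525 + I(D(7), -5))²) = 1/((525 + (-5 + 7²))²) = 1/((525 + (-5 + 49))²) = 1/((525 + 44)²) = 1/(569²) = 1/323761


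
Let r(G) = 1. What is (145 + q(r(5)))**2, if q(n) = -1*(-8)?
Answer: 23409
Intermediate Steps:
q(n) = 8
(145 + q(r(5)))**2 = (145 + 8)**2 = 153**2 = 23409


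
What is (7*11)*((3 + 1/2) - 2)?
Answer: 231/2 ≈ 115.50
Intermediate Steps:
(7*11)*((3 + 1/2) - 2) = 77*((3 + 1*(½)) - 2) = 77*((3 + ½) - 2) = 77*(7/2 - 2) = 77*(3/2) = 231/2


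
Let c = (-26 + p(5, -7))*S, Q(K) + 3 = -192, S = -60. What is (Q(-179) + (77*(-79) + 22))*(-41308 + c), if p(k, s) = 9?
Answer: 252041728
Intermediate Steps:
Q(K) = -195 (Q(K) = -3 - 192 = -195)
c = 1020 (c = (-26 + 9)*(-60) = -17*(-60) = 1020)
(Q(-179) + (77*(-79) + 22))*(-41308 + c) = (-195 + (77*(-79) + 22))*(-41308 + 1020) = (-195 + (-6083 + 22))*(-40288) = (-195 - 6061)*(-40288) = -6256*(-40288) = 252041728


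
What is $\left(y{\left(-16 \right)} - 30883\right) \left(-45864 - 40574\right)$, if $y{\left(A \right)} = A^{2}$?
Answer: $2647336626$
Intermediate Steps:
$\left(y{\left(-16 \right)} - 30883\right) \left(-45864 - 40574\right) = \left(\left(-16\right)^{2} - 30883\right) \left(-45864 - 40574\right) = \left(256 - 30883\right) \left(-86438\right) = \left(-30627\right) \left(-86438\right) = 2647336626$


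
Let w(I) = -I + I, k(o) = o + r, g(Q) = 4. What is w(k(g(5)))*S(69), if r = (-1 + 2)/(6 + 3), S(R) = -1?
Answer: 0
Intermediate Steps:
r = ⅑ (r = 1/9 = 1*(⅑) = ⅑ ≈ 0.11111)
k(o) = ⅑ + o (k(o) = o + ⅑ = ⅑ + o)
w(I) = 0
w(k(g(5)))*S(69) = 0*(-1) = 0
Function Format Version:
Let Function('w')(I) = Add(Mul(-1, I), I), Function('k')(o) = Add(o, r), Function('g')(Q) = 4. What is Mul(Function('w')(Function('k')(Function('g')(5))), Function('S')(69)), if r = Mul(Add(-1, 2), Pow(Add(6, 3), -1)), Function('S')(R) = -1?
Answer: 0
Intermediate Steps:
r = Rational(1, 9) (r = Mul(1, Pow(9, -1)) = Mul(1, Rational(1, 9)) = Rational(1, 9) ≈ 0.11111)
Function('k')(o) = Add(Rational(1, 9), o) (Function('k')(o) = Add(o, Rational(1, 9)) = Add(Rational(1, 9), o))
Function('w')(I) = 0
Mul(Function('w')(Function('k')(Function('g')(5))), Function('S')(69)) = Mul(0, -1) = 0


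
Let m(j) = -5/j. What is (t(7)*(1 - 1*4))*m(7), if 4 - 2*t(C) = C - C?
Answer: 30/7 ≈ 4.2857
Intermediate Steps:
t(C) = 2 (t(C) = 2 - (C - C)/2 = 2 - ½*0 = 2 + 0 = 2)
(t(7)*(1 - 1*4))*m(7) = (2*(1 - 1*4))*(-5/7) = (2*(1 - 4))*(-5*⅐) = (2*(-3))*(-5/7) = -6*(-5/7) = 30/7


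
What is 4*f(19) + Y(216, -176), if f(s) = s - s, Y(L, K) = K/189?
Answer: -176/189 ≈ -0.93122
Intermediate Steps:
Y(L, K) = K/189 (Y(L, K) = K*(1/189) = K/189)
f(s) = 0
4*f(19) + Y(216, -176) = 4*0 + (1/189)*(-176) = 0 - 176/189 = -176/189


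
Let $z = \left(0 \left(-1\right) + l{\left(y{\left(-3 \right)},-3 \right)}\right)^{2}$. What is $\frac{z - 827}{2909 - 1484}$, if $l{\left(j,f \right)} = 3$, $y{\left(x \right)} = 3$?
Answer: $- \frac{818}{1425} \approx -0.57403$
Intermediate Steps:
$z = 9$ ($z = \left(0 \left(-1\right) + 3\right)^{2} = \left(0 + 3\right)^{2} = 3^{2} = 9$)
$\frac{z - 827}{2909 - 1484} = \frac{9 - 827}{2909 - 1484} = - \frac{818}{1425}$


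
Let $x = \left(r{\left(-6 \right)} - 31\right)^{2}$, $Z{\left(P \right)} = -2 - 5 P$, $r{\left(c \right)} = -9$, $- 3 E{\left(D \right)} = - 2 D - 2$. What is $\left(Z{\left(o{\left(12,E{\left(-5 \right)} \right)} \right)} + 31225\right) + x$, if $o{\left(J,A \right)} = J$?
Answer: $32763$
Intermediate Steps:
$E{\left(D \right)} = \frac{2}{3} + \frac{2 D}{3}$ ($E{\left(D \right)} = - \frac{- 2 D - 2}{3} = - \frac{-2 - 2 D}{3} = \frac{2}{3} + \frac{2 D}{3}$)
$x = 1600$ ($x = \left(-9 - 31\right)^{2} = \left(-40\right)^{2} = 1600$)
$\left(Z{\left(o{\left(12,E{\left(-5 \right)} \right)} \right)} + 31225\right) + x = \left(\left(-2 - 60\right) + 31225\right) + 1600 = \left(-62 + 31225\right) + 1600 = 31163 + 1600 = 32763$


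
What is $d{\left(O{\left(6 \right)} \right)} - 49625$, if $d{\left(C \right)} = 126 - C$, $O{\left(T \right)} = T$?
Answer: $-49505$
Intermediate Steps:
$d{\left(O{\left(6 \right)} \right)} - 49625 = \left(126 - 6\right) - 49625 = 120 - 49625 = -49505$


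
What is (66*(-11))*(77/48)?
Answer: -9317/8 ≈ -1164.6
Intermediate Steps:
(66*(-11))*(77/48) = -55902/48 = -726*77/48 = -9317/8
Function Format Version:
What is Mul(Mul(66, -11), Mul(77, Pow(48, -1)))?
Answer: Rational(-9317, 8) ≈ -1164.6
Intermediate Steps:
Mul(Mul(66, -11), Mul(77, Pow(48, -1))) = Mul(-726, Mul(77, Rational(1, 48))) = Mul(-726, Rational(77, 48)) = Rational(-9317, 8)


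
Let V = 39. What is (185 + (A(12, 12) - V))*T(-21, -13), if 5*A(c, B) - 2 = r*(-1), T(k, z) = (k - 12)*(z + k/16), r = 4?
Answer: 687687/10 ≈ 68769.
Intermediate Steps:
T(k, z) = (-12 + k)*(z + k/16) (T(k, z) = (-12 + k)*(z + k*(1/16)) = (-12 + k)*(z + k/16))
A(c, B) = -⅖ (A(c, B) = ⅖ + (4*(-1))/5 = ⅖ + (⅕)*(-4) = ⅖ - ⅘ = -⅖)
(185 + (A(12, 12) - V))*T(-21, -13) = (185 + (-⅖ - 1*39))*(-12*(-13) - ¾*(-21) + (1/16)*(-21)² - 21*(-13)) = (185 + (-⅖ - 39))*(156 + 63/4 + (1/16)*441 + 273) = (185 - 197/5)*(156 + 63/4 + 441/16 + 273) = (728/5)*(7557/16) = 687687/10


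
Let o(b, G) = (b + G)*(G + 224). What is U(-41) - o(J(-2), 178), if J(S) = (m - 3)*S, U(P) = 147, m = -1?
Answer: -74625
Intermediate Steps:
J(S) = -4*S (J(S) = (-1 - 3)*S = -4*S)
o(b, G) = (224 + G)*(G + b) (o(b, G) = (G + b)*(224 + G) = (224 + G)*(G + b))
U(-41) - o(J(-2), 178) = 147 - (178² + 224*178 + 224*(-4*(-2)) + 178*(-4*(-2))) = 147 - (31684 + 39872 + 224*8 + 178*8) = 147 - (31684 + 39872 + 1792 + 1424) = 147 - 1*74772 = 147 - 74772 = -74625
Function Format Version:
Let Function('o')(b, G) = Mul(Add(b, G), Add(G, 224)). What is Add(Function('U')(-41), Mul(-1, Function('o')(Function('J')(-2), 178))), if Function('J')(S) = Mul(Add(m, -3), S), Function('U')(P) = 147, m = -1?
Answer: -74625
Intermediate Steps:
Function('J')(S) = Mul(-4, S) (Function('J')(S) = Mul(Add(-1, -3), S) = Mul(-4, S))
Function('o')(b, G) = Mul(Add(224, G), Add(G, b)) (Function('o')(b, G) = Mul(Add(G, b), Add(224, G)) = Mul(Add(224, G), Add(G, b)))
Add(Function('U')(-41), Mul(-1, Function('o')(Function('J')(-2), 178))) = Add(147, Mul(-1, Add(Pow(178, 2), Mul(224, 178), Mul(224, Mul(-4, -2)), Mul(178, Mul(-4, -2))))) = Add(147, Mul(-1, Add(31684, 39872, Mul(224, 8), Mul(178, 8)))) = Add(147, Mul(-1, Add(31684, 39872, 1792, 1424))) = Add(147, Mul(-1, 74772)) = Add(147, -74772) = -74625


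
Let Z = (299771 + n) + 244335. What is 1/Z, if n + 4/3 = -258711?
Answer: 3/856181 ≈ 3.5039e-6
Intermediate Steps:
n = -776137/3 (n = -4/3 - 258711 = -776137/3 ≈ -2.5871e+5)
Z = 856181/3 (Z = (299771 - 776137/3) + 244335 = 123176/3 + 244335 = 856181/3 ≈ 2.8539e+5)
1/Z = 1/(856181/3) = 3/856181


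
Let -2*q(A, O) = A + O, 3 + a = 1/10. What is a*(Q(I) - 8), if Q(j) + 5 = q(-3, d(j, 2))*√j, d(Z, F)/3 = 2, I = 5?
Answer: 377/10 + 87*√5/20 ≈ 47.427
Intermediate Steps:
d(Z, F) = 6 (d(Z, F) = 3*2 = 6)
a = -29/10 (a = -3 + 1/10 = -3 + ⅒ = -29/10 ≈ -2.9000)
q(A, O) = -A/2 - O/2 (q(A, O) = -(A + O)/2 = -A/2 - O/2)
Q(j) = -5 - 3*√j/2 (Q(j) = -5 + (-½*(-3) - ½*6)*√j = -5 + (3/2 - 3)*√j = -5 - 3*√j/2)
a*(Q(I) - 8) = -29*((-5 - 3*√5/2) - 8)/10 = -29*(-13 - 3*√5/2)/10 = 377/10 + 87*√5/20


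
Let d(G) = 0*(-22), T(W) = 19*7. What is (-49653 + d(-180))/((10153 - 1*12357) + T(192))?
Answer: 49653/2071 ≈ 23.975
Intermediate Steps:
T(W) = 133
d(G) = 0
(-49653 + d(-180))/((10153 - 1*12357) + T(192)) = (-49653 + 0)/((10153 - 1*12357) + 133) = -49653/((10153 - 12357) + 133) = -49653/(-2204 + 133) = -49653/(-2071) = -49653*(-1/2071) = 49653/2071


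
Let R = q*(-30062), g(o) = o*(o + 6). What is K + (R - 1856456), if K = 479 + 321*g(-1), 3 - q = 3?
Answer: -1857582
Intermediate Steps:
q = 0 (q = 3 - 1*3 = 3 - 3 = 0)
g(o) = o*(6 + o)
R = 0 (R = 0*(-30062) = 0)
K = -1126 (K = 479 + 321*(-(6 - 1)) = 479 + 321*(-1*5) = 479 + 321*(-5) = 479 - 1605 = -1126)
K + (R - 1856456) = -1126 + (0 - 1856456) = -1126 - 1856456 = -1857582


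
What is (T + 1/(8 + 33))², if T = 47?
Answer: 3717184/1681 ≈ 2211.3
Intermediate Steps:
(T + 1/(8 + 33))² = (47 + 1/(8 + 33))² = (47 + 1/41)² = (1928/41)² = 3717184/1681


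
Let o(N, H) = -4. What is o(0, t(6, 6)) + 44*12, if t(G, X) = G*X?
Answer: 524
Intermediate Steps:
o(0, t(6, 6)) + 44*12 = -4 + 44*12 = -4 + 528 = 524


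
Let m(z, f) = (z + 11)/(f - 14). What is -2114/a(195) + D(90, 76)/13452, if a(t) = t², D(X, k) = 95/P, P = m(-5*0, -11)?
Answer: -7072319/98712900 ≈ -0.071645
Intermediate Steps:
m(z, f) = (11 + z)/(-14 + f)
P = -11/25 (P = (11 - 5*0)/(-14 - 11) = (11 + 0)/(-25) = -1/25*11 = -11/25 ≈ -0.44000)
D(X, k) = -2375/11 (D(X, k) = 95/(-11/25) = 95*(-25/11) = -2375/11)
-2114/a(195) + D(90, 76)/13452 = -2114/(195²) - 2375/11/13452 = -2114/38025 - 2375/11*1/13452 = -2114*1/38025 - 125/7788 = -2114/38025 - 125/7788 = -7072319/98712900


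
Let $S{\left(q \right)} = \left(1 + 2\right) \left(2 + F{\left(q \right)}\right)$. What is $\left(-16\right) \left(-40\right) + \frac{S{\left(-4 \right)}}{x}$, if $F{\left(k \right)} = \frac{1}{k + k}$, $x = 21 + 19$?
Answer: $\frac{40969}{64} \approx 640.14$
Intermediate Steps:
$x = 40$
$F{\left(k \right)} = \frac{1}{2 k}$
$S{\left(q \right)} = 6 + \frac{3}{2 q}$ ($S{\left(q \right)} = \left(1 + 2\right) \left(2 + \frac{1}{2 q}\right) = 3 \left(2 + \frac{1}{2 q}\right) = 6 + \frac{3}{2 q}$)
$\left(-16\right) \left(-40\right) + \frac{S{\left(-4 \right)}}{x} = \left(-16\right) \left(-40\right) + \frac{6 + \frac{3}{2 \left(-4\right)}}{40} = 640 + \left(6 + \frac{3}{2} \left(- \frac{1}{4}\right)\right) \frac{1}{40} = 640 + \left(6 - \frac{3}{8}\right) \frac{1}{40} = 640 + \frac{45}{8} \cdot \frac{1}{40} = 640 + \frac{9}{64} = \frac{40969}{64}$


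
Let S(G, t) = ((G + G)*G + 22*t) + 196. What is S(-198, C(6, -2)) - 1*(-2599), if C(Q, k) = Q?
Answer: 81335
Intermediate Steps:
S(G, t) = 196 + 2*G² + 22*t (S(G, t) = ((2*G)*G + 22*t) + 196 = (2*G² + 22*t) + 196 = 196 + 2*G² + 22*t)
S(-198, C(6, -2)) - 1*(-2599) = (196 + 2*(-198)² + 22*6) - 1*(-2599) = (196 + 2*39204 + 132) + 2599 = (196 + 78408 + 132) + 2599 = 78736 + 2599 = 81335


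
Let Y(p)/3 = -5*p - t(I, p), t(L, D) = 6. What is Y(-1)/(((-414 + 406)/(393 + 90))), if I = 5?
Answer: 1449/8 ≈ 181.13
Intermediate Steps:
Y(p) = -18 - 15*p (Y(p) = 3*(-5*p - 1*6) = 3*(-5*p - 6) = 3*(-6 - 5*p) = -18 - 15*p)
Y(-1)/(((-414 + 406)/(393 + 90))) = (-18 - 15*(-1))/(((-414 + 406)/(393 + 90))) = (-18 + 15)/((-8/483)) = -3/((-8*1/483)) = -3/(-8/483) = -3*(-483/8) = 1449/8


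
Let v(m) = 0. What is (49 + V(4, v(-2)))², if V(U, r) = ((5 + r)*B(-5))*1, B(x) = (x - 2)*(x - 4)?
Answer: 132496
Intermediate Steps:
B(x) = (-4 + x)*(-2 + x) (B(x) = (-2 + x)*(-4 + x) = (-4 + x)*(-2 + x))
V(U, r) = 315 + 63*r (V(U, r) = ((5 + r)*(8 + (-5)² - 6*(-5)))*1 = ((5 + r)*(8 + 25 + 30))*1 = ((5 + r)*63)*1 = (315 + 63*r)*1 = 315 + 63*r)
(49 + V(4, v(-2)))² = (49 + (315 + 63*0))² = (49 + (315 + 0))² = (49 + 315)² = 364² = 132496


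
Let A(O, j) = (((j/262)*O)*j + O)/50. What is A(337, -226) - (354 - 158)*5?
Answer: 2231453/6550 ≈ 340.68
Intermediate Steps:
A(O, j) = O/50 + O*j²/13100 (A(O, j) = (((j*(1/262))*O)*j + O)*(1/50) = (((j/262)*O)*j + O)*(1/50) = ((O*j/262)*j + O)*(1/50) = (O*j²/262 + O)*(1/50) = (O + O*j²/262)*(1/50) = O/50 + O*j²/13100)
A(337, -226) - (354 - 158)*5 = (1/13100)*337*(262 + (-226)²) - (354 - 158)*5 = (1/13100)*337*(262 + 51076) - 196*5 = (1/13100)*337*51338 - 1*980 = 8650453/6550 - 980 = 2231453/6550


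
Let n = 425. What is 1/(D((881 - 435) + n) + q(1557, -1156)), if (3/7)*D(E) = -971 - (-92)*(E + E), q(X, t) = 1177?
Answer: 3/1118582 ≈ 2.6820e-6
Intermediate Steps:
D(E) = -6797/3 + 1288*E/3 (D(E) = 7*(-971 - (-92)*(E + E))/3 = 7*(-971 - (-92)*2*E)/3 = 7*(-971 - (-184)*E)/3 = 7*(-971 + 184*E)/3 = -6797/3 + 1288*E/3)
1/(D((881 - 435) + n) + q(1557, -1156)) = 1/((-6797/3 + 1288*((881 - 435) + 425)/3) + 1177) = 1/((-6797/3 + 1288*(446 + 425)/3) + 1177) = 1/((-6797/3 + (1288/3)*871) + 1177) = 1/((-6797/3 + 1121848/3) + 1177) = 1/(1115051/3 + 1177) = 1/(1118582/3) = 3/1118582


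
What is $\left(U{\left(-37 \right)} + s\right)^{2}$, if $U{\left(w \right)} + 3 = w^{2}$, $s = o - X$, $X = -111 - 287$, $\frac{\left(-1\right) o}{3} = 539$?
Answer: $21609$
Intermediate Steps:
$o = -1617$ ($o = \left(-3\right) 539 = -1617$)
$X = -398$ ($X = -111 - 287 = -398$)
$s = -1219$ ($s = -1617 - -398 = -1617 + 398 = -1219$)
$U{\left(w \right)} = -3 + w^{2}$
$\left(U{\left(-37 \right)} + s\right)^{2} = \left(\left(-3 + \left(-37\right)^{2}\right) - 1219\right)^{2} = \left(\left(-3 + 1369\right) - 1219\right)^{2} = \left(1366 - 1219\right)^{2} = 147^{2} = 21609$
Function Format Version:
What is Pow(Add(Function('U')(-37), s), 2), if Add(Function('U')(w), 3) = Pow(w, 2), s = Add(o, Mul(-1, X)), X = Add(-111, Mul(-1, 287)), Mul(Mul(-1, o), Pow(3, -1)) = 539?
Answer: 21609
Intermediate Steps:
o = -1617 (o = Mul(-3, 539) = -1617)
X = -398 (X = Add(-111, -287) = -398)
s = -1219 (s = Add(-1617, Mul(-1, -398)) = Add(-1617, 398) = -1219)
Function('U')(w) = Add(-3, Pow(w, 2))
Pow(Add(Function('U')(-37), s), 2) = Pow(Add(Add(-3, Pow(-37, 2)), -1219), 2) = Pow(Add(Add(-3, 1369), -1219), 2) = Pow(Add(1366, -1219), 2) = Pow(147, 2) = 21609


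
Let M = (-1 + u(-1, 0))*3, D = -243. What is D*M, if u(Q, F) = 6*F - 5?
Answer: 4374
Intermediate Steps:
u(Q, F) = -5 + 6*F
M = -18 (M = (-1 + (-5 + 6*0))*3 = (-1 + (-5 + 0))*3 = (-1 - 5)*3 = -6*3 = -18)
D*M = -243*(-18) = 4374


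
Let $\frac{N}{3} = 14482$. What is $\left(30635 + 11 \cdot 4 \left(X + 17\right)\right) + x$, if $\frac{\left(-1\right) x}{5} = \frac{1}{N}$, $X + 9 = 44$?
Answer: $\frac{1430372653}{43446} \approx 32923.0$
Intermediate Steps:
$N = 43446$ ($N = 3 \cdot 14482 = 43446$)
$X = 35$ ($X = -9 + 44 = 35$)
$x = - \frac{5}{43446} \approx -0.00011509$
$\left(30635 + 11 \cdot 4 \left(X + 17\right)\right) + x = \left(30635 + 11 \cdot 4 \left(35 + 17\right)\right) - \frac{5}{43446} = \left(30635 + 44 \cdot 52\right) - \frac{5}{43446} = \left(30635 + 2288\right) - \frac{5}{43446} = 32923 - \frac{5}{43446} = \frac{1430372653}{43446}$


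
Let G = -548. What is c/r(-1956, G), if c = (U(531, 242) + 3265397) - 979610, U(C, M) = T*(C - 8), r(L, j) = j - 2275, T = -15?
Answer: -759314/941 ≈ -806.92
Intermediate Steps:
r(L, j) = -2275 + j
U(C, M) = 120 - 15*C (U(C, M) = -15*(C - 8) = -15*(-8 + C) = 120 - 15*C)
c = 2277942 (c = ((120 - 15*531) + 3265397) - 979610 = ((120 - 7965) + 3265397) - 979610 = (-7845 + 3265397) - 979610 = 3257552 - 979610 = 2277942)
c/r(-1956, G) = 2277942/(-2275 - 548) = 2277942/(-2823) = 2277942*(-1/2823) = -759314/941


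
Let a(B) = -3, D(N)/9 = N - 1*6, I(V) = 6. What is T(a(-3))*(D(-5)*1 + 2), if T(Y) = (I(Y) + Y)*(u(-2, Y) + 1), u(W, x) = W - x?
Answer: -582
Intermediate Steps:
D(N) = -54 + 9*N (D(N) = 9*(N - 1*6) = 9*(N - 6) = 9*(-6 + N) = -54 + 9*N)
T(Y) = (-1 - Y)*(6 + Y) (T(Y) = (6 + Y)*((-2 - Y) + 1) = (6 + Y)*(-1 - Y) = (-1 - Y)*(6 + Y))
T(a(-3))*(D(-5)*1 + 2) = (-6 - 1*(-3)² - 7*(-3))*((-54 + 9*(-5))*1 + 2) = (-6 - 1*9 + 21)*((-54 - 45)*1 + 2) = (-6 - 9 + 21)*(-99*1 + 2) = 6*(-99 + 2) = 6*(-97) = -582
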